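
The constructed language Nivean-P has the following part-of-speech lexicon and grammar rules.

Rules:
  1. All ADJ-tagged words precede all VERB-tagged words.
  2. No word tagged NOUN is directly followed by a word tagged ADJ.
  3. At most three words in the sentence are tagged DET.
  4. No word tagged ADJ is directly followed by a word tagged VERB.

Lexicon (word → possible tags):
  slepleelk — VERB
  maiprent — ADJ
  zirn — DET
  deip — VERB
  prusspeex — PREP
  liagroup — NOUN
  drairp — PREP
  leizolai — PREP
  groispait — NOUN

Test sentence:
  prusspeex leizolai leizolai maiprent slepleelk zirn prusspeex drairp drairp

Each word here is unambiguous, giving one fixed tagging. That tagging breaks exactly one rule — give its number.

Fixed tagging: PREP PREP PREP ADJ VERB DET PREP PREP PREP.
Rule check: R1 ok, R2 ok, R3 ok, R4 fails.
Only rule 4 fails.

4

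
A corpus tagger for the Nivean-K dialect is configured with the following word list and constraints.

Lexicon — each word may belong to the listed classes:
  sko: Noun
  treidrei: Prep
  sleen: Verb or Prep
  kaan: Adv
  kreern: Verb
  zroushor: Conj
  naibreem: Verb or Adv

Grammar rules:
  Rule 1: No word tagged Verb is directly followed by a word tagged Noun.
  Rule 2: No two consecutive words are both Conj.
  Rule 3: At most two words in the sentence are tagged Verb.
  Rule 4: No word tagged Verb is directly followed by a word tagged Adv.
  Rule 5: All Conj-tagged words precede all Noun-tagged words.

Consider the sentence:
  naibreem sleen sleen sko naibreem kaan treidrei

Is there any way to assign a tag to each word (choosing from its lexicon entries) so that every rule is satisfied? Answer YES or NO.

YES

Candidates per position — 1:naibreem {Verb,Adv}; 2:sleen {Verb,Prep}; 3:sleen {Verb,Prep}; 4:sko {Noun}; 5:naibreem {Verb,Adv}; 6:kaan {Adv}; 7:treidrei {Prep}.
One satisfying assignment: Adv Verb Prep Noun Adv Adv Prep.
Rule-by-rule: rule 1 ok; rule 2 ok; rule 3 ok; rule 4 ok; rule 5 ok.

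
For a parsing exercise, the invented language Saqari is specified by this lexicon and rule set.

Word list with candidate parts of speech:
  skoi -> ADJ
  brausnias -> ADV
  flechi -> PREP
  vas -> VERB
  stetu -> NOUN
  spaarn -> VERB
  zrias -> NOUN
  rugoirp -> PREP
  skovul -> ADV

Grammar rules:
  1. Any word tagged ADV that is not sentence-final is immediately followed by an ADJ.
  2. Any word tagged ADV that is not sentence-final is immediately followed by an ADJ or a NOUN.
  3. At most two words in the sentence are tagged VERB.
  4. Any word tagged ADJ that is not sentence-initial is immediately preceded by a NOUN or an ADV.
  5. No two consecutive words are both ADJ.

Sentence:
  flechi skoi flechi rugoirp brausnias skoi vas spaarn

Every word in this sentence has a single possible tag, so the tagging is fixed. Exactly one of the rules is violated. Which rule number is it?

Fixed tagging: PREP ADJ PREP PREP ADV ADJ VERB VERB.
Checking each rule: R1 ✓, R2 ✓, R3 ✓, R4 ✗, R5 ✓.
Only rule 4 fails.

4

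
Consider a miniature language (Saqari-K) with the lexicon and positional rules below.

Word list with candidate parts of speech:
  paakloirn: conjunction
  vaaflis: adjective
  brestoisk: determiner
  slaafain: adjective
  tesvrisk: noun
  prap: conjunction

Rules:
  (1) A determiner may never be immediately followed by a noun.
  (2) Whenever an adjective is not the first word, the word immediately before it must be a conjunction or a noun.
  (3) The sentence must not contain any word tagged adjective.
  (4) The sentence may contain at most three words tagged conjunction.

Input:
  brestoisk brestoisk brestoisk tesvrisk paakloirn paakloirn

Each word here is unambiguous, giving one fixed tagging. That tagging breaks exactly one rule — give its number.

Fixed tagging: determiner determiner determiner noun conjunction conjunction.
Applying the rules: R1 ✗, R2 ✓, R3 ✓, R4 ✓.
Only rule 1 fails.

1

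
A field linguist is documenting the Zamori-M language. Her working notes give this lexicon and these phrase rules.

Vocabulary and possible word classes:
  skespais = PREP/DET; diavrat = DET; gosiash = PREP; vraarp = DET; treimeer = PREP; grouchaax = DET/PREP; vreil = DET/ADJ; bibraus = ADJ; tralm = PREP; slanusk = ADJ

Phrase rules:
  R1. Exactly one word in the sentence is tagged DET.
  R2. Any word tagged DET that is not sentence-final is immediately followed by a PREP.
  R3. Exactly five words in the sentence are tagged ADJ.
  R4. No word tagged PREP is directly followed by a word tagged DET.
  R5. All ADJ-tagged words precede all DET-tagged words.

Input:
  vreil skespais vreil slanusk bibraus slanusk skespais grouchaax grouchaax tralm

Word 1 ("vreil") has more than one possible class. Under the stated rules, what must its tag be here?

Candidates per position — 1:vreil {DET,ADJ}; 2:skespais {PREP,DET}; 3:vreil {DET,ADJ}; 4:slanusk {ADJ}; 5:bibraus {ADJ}; 6:slanusk {ADJ}; 7:skespais {PREP,DET}; 8:grouchaax {DET,PREP}; 9:grouchaax {DET,PREP}; 10:tralm {PREP}.
Position 1: DET is ruled out by rule 3; that leaves ADJ.
Position 2: DET is ruled out by rule 2; that leaves PREP.
Position 3: DET is ruled out by rule 2; that leaves ADJ.
The remaining ambiguous positions (7, 8, 9) are resolved jointly — only one combination satisfies every rule.
The unique satisfying tagging is: ADJ PREP ADJ ADJ ADJ ADJ DET PREP PREP PREP.
Verifying each rule — rule 1 ok; rule 2 ok; rule 3 ok; rule 4 ok; rule 5 ok.

ADJ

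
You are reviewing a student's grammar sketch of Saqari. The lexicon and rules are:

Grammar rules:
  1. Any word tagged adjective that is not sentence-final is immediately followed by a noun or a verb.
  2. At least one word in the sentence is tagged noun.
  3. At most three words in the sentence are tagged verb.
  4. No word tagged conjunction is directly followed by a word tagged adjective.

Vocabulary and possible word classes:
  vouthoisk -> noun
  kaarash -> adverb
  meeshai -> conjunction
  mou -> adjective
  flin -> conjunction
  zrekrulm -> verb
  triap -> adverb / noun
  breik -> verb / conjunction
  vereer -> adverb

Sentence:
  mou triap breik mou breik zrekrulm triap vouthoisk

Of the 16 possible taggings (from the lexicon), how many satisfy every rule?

2

Candidates per position — 1:mou {adjective}; 2:triap {adverb,noun}; 3:breik {verb,conjunction}; 4:mou {adjective}; 5:breik {verb,conjunction}; 6:zrekrulm {verb}; 7:triap {adverb,noun}; 8:vouthoisk {noun}.
There are 16 candidate sequences in total.
The sequences that satisfy every rule: adjective noun verb adjective verb verb adverb noun; adjective noun verb adjective verb verb noun noun.
Count = 2.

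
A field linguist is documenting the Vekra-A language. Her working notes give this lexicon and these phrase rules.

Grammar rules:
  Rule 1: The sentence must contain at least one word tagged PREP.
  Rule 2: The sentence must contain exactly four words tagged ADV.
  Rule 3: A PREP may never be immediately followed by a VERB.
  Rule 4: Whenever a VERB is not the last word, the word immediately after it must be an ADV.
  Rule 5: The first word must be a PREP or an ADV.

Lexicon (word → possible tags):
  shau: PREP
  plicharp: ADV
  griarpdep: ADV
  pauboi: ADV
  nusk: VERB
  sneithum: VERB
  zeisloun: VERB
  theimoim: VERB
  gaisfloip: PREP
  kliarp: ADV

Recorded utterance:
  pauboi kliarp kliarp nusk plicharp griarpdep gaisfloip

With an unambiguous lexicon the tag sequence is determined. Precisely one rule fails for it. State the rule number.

2

Fixed tagging: ADV ADV ADV VERB ADV ADV PREP.
Checking each rule: R1 ok, R2 fails, R3 ok, R4 ok, R5 ok.
Only rule 2 fails.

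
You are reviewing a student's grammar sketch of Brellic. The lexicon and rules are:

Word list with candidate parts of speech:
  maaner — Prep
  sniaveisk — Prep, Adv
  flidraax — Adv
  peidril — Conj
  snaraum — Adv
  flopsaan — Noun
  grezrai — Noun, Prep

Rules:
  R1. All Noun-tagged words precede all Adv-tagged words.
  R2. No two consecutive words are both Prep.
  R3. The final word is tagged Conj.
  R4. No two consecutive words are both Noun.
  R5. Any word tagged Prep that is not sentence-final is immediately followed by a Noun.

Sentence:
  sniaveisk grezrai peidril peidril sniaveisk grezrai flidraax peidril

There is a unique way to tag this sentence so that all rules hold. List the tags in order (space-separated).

Candidates per position — 1:sniaveisk {Prep,Adv}; 2:grezrai {Noun,Prep}; 3:peidril {Conj}; 4:peidril {Conj}; 5:sniaveisk {Prep,Adv}; 6:grezrai {Noun,Prep}; 7:flidraax {Adv}; 8:peidril {Conj}.
Word 2 cannot be Prep — rule 5 would then fail for every completion. It is Noun.
Word 6 cannot be Prep — rule 5 would then fail for every completion. It is Noun.
Word 1 cannot be Adv — rule 1 would then fail for every completion. It is Prep.
Word 5 cannot be Adv — rule 1 would then fail for every completion. It is Prep.
That leaves exactly one tagging: Prep Noun Conj Conj Prep Noun Adv Conj.
Rule-by-rule: rule 1 holds; rule 2 holds; rule 3 holds; rule 4 holds; rule 5 holds.

Prep Noun Conj Conj Prep Noun Adv Conj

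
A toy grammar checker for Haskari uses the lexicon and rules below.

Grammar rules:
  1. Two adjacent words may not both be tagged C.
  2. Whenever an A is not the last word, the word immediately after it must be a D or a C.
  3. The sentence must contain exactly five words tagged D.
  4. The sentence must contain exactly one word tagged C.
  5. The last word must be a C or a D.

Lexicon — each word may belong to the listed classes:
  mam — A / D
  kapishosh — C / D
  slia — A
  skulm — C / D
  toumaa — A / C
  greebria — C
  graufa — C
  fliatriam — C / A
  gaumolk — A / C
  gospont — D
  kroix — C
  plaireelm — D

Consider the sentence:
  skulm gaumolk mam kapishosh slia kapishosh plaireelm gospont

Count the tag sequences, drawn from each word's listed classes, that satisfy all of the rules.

4

Candidates per position — 1:skulm {C,D}; 2:gaumolk {A,C}; 3:mam {A,D}; 4:kapishosh {C,D}; 5:slia {A}; 6:kapishosh {C,D}; 7:plaireelm {D}; 8:gospont {D}.
There are 32 candidate sequences in total.
The sequences that satisfy every rule: C A D D A D D D; D A D C A D D D; D A D D A C D D; D C A D A D D D.
Count = 4.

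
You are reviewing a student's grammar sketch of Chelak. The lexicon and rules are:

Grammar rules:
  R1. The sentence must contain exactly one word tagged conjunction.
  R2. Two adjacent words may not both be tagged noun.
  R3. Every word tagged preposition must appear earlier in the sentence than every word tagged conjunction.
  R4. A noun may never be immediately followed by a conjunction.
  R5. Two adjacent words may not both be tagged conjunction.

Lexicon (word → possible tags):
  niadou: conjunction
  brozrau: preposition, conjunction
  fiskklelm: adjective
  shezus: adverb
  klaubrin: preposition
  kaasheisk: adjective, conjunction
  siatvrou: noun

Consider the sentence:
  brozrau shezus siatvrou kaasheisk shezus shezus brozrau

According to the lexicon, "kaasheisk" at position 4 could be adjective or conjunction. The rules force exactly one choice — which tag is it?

adjective

Candidates per position — 1:brozrau {preposition,conjunction}; 2:shezus {adverb}; 3:siatvrou {noun}; 4:kaasheisk {adjective,conjunction}; 5:shezus {adverb}; 6:shezus {adverb}; 7:brozrau {preposition,conjunction}.
Word 4 cannot be conjunction — rule 4 would then fail for every completion. It is adjective.
The remaining ambiguous positions (1, 7) are resolved jointly — only one combination satisfies every rule.
The unique satisfying tagging is: preposition adverb noun adjective adverb adverb conjunction.
Rule-by-rule: rule 1 ok; rule 2 ok; rule 3 ok; rule 4 ok; rule 5 ok.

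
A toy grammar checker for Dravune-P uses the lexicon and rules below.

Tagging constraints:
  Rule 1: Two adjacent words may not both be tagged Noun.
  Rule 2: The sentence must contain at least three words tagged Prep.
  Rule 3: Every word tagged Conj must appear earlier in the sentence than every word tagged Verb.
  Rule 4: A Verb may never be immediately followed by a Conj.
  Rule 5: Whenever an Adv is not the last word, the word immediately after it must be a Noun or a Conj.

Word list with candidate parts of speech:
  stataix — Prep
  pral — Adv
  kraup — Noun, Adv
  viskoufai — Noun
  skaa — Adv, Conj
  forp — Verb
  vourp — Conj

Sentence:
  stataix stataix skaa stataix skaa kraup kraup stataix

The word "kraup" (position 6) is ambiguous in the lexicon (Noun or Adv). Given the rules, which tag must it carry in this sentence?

Candidates per position — 1:stataix {Prep}; 2:stataix {Prep}; 3:skaa {Adv,Conj}; 4:stataix {Prep}; 5:skaa {Adv,Conj}; 6:kraup {Noun,Adv}; 7:kraup {Noun,Adv}; 8:stataix {Prep}.
Position 3: Adv is ruled out by rule 5; that leaves Conj.
Position 7: Adv is ruled out by rule 5; that leaves Noun.
Position 6: Noun is ruled out by rule 1; that leaves Adv.
Position 5: Adv is ruled out by rule 5; that leaves Conj.
The unique satisfying tagging is: Prep Prep Conj Prep Conj Adv Noun Prep.
Check: rule 1 ok; rule 2 ok; rule 3 ok; rule 4 ok; rule 5 ok.

Adv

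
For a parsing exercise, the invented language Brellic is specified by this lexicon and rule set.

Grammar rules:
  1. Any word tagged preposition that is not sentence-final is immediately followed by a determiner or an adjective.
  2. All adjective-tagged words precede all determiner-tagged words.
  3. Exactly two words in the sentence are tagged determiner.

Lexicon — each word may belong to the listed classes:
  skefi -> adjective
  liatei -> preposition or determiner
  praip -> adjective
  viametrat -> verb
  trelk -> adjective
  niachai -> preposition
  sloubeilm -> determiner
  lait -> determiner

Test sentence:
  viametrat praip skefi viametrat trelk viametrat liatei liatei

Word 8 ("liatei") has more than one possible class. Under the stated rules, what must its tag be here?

Candidates per position — 1:viametrat {verb}; 2:praip {adjective}; 3:skefi {adjective}; 4:viametrat {verb}; 5:trelk {adjective}; 6:viametrat {verb}; 7:liatei {preposition,determiner}; 8:liatei {preposition,determiner}.
At position 7, choosing preposition makes rule 3 impossible to satisfy; hence determiner.
At position 8, choosing preposition makes rule 3 impossible to satisfy; hence determiner.
That leaves exactly one tagging: verb adjective adjective verb adjective verb determiner determiner.
Verifying each rule — rule 1 holds; rule 2 holds; rule 3 holds.

determiner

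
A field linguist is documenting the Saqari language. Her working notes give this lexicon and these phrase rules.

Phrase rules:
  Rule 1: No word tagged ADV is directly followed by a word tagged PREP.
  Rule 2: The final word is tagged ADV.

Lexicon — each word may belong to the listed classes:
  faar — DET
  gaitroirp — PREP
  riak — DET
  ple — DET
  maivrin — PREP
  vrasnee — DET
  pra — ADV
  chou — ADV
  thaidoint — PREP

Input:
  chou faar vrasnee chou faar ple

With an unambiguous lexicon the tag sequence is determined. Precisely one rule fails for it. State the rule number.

2

Fixed tagging: ADV DET DET ADV DET DET.
Rule check: R1 ok, R2 fails.
Only rule 2 fails.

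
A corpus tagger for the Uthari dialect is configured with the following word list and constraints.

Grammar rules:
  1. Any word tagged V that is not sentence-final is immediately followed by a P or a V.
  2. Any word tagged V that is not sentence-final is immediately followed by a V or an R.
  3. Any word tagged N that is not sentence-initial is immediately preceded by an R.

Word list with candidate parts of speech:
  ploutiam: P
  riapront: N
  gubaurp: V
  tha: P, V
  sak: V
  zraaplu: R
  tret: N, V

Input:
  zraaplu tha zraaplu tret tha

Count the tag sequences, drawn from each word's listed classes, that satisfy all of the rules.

Candidates per position — 1:zraaplu {R}; 2:tha {P,V}; 3:zraaplu {R}; 4:tret {N,V}; 5:tha {P,V}.
There are 8 candidate sequences in total.
The sequences that satisfy every rule: R P R N P; R P R N V; R P R V V.
Count = 3.

3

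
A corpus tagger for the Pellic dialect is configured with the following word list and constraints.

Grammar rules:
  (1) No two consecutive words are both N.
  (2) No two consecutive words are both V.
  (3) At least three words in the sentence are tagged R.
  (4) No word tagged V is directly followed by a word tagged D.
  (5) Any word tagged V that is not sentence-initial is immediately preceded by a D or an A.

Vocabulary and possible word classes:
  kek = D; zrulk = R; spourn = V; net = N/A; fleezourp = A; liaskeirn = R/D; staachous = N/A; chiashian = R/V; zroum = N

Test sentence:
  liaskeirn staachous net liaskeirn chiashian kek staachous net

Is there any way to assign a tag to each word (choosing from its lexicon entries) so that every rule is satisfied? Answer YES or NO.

YES

Candidates per position — 1:liaskeirn {R,D}; 2:staachous {N,A}; 3:net {N,A}; 4:liaskeirn {R,D}; 5:chiashian {R,V}; 6:kek {D}; 7:staachous {N,A}; 8:net {N,A}.
One satisfying assignment: R A N R R D A A.
Verifying each rule — rule 1 ok; rule 2 ok; rule 3 ok; rule 4 ok; rule 5 ok.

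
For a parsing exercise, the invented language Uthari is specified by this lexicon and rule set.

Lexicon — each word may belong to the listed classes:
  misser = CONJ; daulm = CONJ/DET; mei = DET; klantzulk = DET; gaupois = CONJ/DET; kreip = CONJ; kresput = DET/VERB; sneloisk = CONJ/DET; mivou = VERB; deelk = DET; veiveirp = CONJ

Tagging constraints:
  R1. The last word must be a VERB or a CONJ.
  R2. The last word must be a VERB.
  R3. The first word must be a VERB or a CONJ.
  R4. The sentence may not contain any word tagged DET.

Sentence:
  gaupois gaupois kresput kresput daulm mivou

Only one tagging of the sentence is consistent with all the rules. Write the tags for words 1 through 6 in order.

CONJ CONJ VERB VERB CONJ VERB

Candidates per position — 1:gaupois {CONJ,DET}; 2:gaupois {CONJ,DET}; 3:kresput {DET,VERB}; 4:kresput {DET,VERB}; 5:daulm {CONJ,DET}; 6:mivou {VERB}.
Position 1: tagging it DET would leave rule 3 unsatisfiable, so it must be CONJ.
Position 2: tagging it DET would leave rule 4 unsatisfiable, so it must be CONJ.
Position 3: tagging it DET would leave rule 4 unsatisfiable, so it must be VERB.
Position 4: tagging it DET would leave rule 4 unsatisfiable, so it must be VERB.
Position 5: tagging it DET would leave rule 4 unsatisfiable, so it must be CONJ.
So the tagging must be: CONJ CONJ VERB VERB CONJ VERB.
Check: rule 1 ok; rule 2 ok; rule 3 ok; rule 4 ok.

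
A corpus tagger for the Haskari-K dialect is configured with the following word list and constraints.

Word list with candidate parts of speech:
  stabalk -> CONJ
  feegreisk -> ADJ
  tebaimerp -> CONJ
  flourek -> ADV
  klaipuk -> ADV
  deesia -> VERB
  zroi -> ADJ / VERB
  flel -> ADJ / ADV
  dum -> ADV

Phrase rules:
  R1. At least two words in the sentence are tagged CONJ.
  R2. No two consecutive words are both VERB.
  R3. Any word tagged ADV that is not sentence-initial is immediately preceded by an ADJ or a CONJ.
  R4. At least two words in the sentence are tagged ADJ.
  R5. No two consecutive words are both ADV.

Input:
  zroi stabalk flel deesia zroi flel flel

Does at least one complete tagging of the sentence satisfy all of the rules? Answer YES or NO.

Candidates per position — 1:zroi {ADJ,VERB}; 2:stabalk {CONJ}; 3:flel {ADJ,ADV}; 4:deesia {VERB}; 5:zroi {ADJ,VERB}; 6:flel {ADJ,ADV}; 7:flel {ADJ,ADV}.
Rule 1 cannot be satisfied by any choice of tags from the lexicon.
So there is no consistent tagging.

NO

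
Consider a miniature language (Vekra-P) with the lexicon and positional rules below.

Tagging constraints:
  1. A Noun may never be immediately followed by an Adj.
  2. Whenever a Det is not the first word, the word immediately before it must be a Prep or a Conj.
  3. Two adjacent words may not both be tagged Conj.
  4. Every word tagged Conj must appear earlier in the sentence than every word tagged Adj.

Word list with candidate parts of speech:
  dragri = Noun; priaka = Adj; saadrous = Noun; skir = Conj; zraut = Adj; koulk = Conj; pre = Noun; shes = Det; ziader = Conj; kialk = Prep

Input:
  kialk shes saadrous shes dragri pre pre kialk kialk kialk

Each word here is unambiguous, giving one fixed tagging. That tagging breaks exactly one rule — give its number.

2

Fixed tagging: Prep Det Noun Det Noun Noun Noun Prep Prep Prep.
Applying the rules: R1 pass, R2 fail, R3 pass, R4 pass.
Only rule 2 fails.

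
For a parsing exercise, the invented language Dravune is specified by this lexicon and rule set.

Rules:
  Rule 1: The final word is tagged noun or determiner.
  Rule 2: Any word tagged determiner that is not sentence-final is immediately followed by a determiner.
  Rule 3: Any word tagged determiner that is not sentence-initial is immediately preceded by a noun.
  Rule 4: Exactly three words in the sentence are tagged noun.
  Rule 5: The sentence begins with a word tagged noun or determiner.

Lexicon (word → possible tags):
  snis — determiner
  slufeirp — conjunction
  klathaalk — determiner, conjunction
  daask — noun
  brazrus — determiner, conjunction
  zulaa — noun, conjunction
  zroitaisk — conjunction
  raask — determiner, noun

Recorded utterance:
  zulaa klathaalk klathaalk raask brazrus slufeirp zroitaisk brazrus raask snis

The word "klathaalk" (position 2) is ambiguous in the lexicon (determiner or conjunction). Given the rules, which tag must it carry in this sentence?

Candidates per position — 1:zulaa {noun,conjunction}; 2:klathaalk {determiner,conjunction}; 3:klathaalk {determiner,conjunction}; 4:raask {determiner,noun}; 5:brazrus {determiner,conjunction}; 6:slufeirp {conjunction}; 7:zroitaisk {conjunction}; 8:brazrus {determiner,conjunction}; 9:raask {determiner,noun}; 10:snis {determiner}.
Word 1 cannot be conjunction — rule 4 would then fail for every completion. It is noun.
Word 2 cannot be determiner — rule 2 would then fail for every completion. It is conjunction.
Word 3 cannot be determiner — rule 2 would then fail for every completion. It is conjunction.
Word 4 cannot be determiner — rule 2 would then fail for every completion. It is noun.
Word 5 cannot be determiner — rule 2 would then fail for every completion. It is conjunction.
Word 8 cannot be determiner — rule 3 would then fail for every completion. It is conjunction.
Word 9 cannot be determiner — rule 3 would then fail for every completion. It is noun.
The unique satisfying tagging is: noun conjunction conjunction noun conjunction conjunction conjunction conjunction noun determiner.
Check: rule 1 satisfied; rule 2 satisfied; rule 3 satisfied; rule 4 satisfied; rule 5 satisfied.

conjunction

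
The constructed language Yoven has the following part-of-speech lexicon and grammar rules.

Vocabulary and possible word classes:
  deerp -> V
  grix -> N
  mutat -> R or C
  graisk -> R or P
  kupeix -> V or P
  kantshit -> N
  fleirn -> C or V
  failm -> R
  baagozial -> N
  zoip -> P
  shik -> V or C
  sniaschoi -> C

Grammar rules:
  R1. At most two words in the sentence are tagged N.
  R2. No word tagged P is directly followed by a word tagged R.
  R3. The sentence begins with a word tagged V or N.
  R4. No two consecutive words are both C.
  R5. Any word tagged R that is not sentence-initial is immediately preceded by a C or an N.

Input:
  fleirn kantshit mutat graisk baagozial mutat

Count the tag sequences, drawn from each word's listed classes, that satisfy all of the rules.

6

Candidates per position — 1:fleirn {C,V}; 2:kantshit {N}; 3:mutat {R,C}; 4:graisk {R,P}; 5:baagozial {N}; 6:mutat {R,C}.
There are 16 candidate sequences in total.
Checking each against the rules leaves 6 sequences.
Count = 6.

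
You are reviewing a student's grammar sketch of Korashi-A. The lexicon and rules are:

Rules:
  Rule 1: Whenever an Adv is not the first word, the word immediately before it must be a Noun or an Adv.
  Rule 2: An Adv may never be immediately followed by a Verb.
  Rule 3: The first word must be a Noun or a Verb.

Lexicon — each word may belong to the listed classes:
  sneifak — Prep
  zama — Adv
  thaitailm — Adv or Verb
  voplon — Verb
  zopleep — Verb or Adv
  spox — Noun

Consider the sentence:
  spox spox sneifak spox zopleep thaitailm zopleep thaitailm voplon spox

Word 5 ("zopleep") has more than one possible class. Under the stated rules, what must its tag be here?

Verb

Candidates per position — 1:spox {Noun}; 2:spox {Noun}; 3:sneifak {Prep}; 4:spox {Noun}; 5:zopleep {Verb,Adv}; 6:thaitailm {Adv,Verb}; 7:zopleep {Verb,Adv}; 8:thaitailm {Adv,Verb}; 9:voplon {Verb}; 10:spox {Noun}.
If word 5 were Adv, no tagging could satisfy rule 2; so word 5 is Verb.
If word 6 were Adv, no tagging could satisfy rule 1; so word 6 is Verb.
If word 7 were Adv, no tagging could satisfy rule 1; so word 7 is Verb.
If word 8 were Adv, no tagging could satisfy rule 1; so word 8 is Verb.
That leaves exactly one tagging: Noun Noun Prep Noun Verb Verb Verb Verb Verb Noun.
Check: rule 1 holds; rule 2 holds; rule 3 holds.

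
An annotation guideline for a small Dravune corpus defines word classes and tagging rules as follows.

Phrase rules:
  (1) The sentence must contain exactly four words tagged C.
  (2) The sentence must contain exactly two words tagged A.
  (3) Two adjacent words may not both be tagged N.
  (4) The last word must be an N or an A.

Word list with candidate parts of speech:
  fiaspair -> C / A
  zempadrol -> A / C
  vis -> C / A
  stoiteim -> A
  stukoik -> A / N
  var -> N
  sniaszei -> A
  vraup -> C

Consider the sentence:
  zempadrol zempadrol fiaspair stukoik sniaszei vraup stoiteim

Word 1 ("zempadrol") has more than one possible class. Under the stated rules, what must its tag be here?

C

Candidates per position — 1:zempadrol {A,C}; 2:zempadrol {A,C}; 3:fiaspair {C,A}; 4:stukoik {A,N}; 5:sniaszei {A}; 6:vraup {C}; 7:stoiteim {A}.
Position 1: tagging it A would leave rule 1 unsatisfiable, so it must be C.
Position 2: tagging it A would leave rule 1 unsatisfiable, so it must be C.
Position 3: tagging it A would leave rule 1 unsatisfiable, so it must be C.
Position 4: tagging it A would leave rule 2 unsatisfiable, so it must be N.
That leaves exactly one tagging: C C C N A C A.
Check: rule 1 satisfied; rule 2 satisfied; rule 3 satisfied; rule 4 satisfied.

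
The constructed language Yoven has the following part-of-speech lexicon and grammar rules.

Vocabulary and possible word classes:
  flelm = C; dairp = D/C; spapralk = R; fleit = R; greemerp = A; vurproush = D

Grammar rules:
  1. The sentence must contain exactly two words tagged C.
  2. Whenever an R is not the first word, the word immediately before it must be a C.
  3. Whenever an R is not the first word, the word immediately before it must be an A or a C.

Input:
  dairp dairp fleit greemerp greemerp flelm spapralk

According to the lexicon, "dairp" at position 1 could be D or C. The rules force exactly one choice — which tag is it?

D

Candidates per position — 1:dairp {D,C}; 2:dairp {D,C}; 3:fleit {R}; 4:greemerp {A}; 5:greemerp {A}; 6:flelm {C}; 7:spapralk {R}.
If word 2 were D, no tagging could satisfy rule 2; so word 2 is C.
If word 1 were C, no tagging could satisfy rule 1; so word 1 is D.
The unique satisfying tagging is: D C R A A C R.
Rule-by-rule: rule 1 holds; rule 2 holds; rule 3 holds.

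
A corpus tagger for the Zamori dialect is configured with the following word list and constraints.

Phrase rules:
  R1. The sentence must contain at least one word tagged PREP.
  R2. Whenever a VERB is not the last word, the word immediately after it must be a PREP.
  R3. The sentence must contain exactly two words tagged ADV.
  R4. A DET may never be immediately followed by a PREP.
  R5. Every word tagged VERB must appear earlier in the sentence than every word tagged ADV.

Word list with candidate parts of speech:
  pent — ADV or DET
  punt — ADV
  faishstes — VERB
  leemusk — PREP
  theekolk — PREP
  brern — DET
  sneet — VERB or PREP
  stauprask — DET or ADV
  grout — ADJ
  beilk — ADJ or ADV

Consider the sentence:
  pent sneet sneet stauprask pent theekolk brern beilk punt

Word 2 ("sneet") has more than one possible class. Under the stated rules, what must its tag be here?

VERB

Candidates per position — 1:pent {ADV,DET}; 2:sneet {VERB,PREP}; 3:sneet {VERB,PREP}; 4:stauprask {DET,ADV}; 5:pent {ADV,DET}; 6:theekolk {PREP}; 7:brern {DET}; 8:beilk {ADJ,ADV}; 9:punt {ADV}.
If word 3 were VERB, no tagging could satisfy rule 2; so word 3 is PREP.
If word 5 were DET, no tagging could satisfy rule 4; so word 5 is ADV.
If word 8 were ADV, no tagging could satisfy rule 3; so word 8 is ADJ.
If word 1 were ADV, no tagging could satisfy rule 3; so word 1 is DET.
If word 2 were PREP, no tagging could satisfy rule 4; so word 2 is VERB.
If word 4 were ADV, no tagging could satisfy rule 3; so word 4 is DET.
The unique satisfying tagging is: DET VERB PREP DET ADV PREP DET ADJ ADV.
Rule-by-rule: rule 1 satisfied; rule 2 satisfied; rule 3 satisfied; rule 4 satisfied; rule 5 satisfied.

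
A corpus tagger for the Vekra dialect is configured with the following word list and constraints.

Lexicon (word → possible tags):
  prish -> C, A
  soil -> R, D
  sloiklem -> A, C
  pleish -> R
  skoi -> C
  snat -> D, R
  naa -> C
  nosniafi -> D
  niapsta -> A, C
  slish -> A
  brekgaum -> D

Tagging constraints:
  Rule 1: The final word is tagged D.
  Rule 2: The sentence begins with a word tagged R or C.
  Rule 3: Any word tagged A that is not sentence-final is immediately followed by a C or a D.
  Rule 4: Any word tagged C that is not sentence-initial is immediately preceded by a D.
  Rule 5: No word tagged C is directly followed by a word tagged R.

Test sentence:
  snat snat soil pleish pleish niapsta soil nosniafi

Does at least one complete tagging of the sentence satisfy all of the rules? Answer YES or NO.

YES

Candidates per position — 1:snat {D,R}; 2:snat {D,R}; 3:soil {R,D}; 4:pleish {R}; 5:pleish {R}; 6:niapsta {A,C}; 7:soil {R,D}; 8:nosniafi {D}.
One satisfying assignment: R R R R R A D D.
Checking: rule 1 ✓; rule 2 ✓; rule 3 ✓; rule 4 ✓; rule 5 ✓.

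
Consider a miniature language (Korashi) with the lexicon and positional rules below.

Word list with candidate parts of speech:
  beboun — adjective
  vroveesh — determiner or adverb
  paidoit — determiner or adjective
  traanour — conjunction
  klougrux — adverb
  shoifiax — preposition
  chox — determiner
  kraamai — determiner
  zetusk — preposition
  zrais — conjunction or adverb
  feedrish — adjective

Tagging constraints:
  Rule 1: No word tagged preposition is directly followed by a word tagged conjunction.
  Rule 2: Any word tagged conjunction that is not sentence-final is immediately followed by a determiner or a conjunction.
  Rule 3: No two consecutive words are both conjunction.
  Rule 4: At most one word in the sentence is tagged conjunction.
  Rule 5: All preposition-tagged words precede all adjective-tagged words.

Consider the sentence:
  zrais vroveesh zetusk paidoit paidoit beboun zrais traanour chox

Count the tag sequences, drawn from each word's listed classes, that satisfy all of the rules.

Candidates per position — 1:zrais {conjunction,adverb}; 2:vroveesh {determiner,adverb}; 3:zetusk {preposition}; 4:paidoit {determiner,adjective}; 5:paidoit {determiner,adjective}; 6:beboun {adjective}; 7:zrais {conjunction,adverb}; 8:traanour {conjunction}; 9:chox {determiner}.
There are 32 candidate sequences in total.
Checking each against the rules leaves 8 sequences.
Count = 8.

8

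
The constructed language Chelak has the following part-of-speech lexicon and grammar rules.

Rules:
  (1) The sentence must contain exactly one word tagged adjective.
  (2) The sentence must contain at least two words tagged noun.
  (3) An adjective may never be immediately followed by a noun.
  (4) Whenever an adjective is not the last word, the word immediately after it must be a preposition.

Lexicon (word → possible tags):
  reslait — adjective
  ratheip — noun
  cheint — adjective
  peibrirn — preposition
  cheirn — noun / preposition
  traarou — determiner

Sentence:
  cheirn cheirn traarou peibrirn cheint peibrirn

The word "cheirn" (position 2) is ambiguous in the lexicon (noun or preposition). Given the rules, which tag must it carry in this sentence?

Candidates per position — 1:cheirn {noun,preposition}; 2:cheirn {noun,preposition}; 3:traarou {determiner}; 4:peibrirn {preposition}; 5:cheint {adjective}; 6:peibrirn {preposition}.
Position 1: tagging it preposition would leave rule 2 unsatisfiable, so it must be noun.
Position 2: tagging it preposition would leave rule 2 unsatisfiable, so it must be noun.
That leaves exactly one tagging: noun noun determiner preposition adjective preposition.
Check: rule 1 ok; rule 2 ok; rule 3 ok; rule 4 ok.

noun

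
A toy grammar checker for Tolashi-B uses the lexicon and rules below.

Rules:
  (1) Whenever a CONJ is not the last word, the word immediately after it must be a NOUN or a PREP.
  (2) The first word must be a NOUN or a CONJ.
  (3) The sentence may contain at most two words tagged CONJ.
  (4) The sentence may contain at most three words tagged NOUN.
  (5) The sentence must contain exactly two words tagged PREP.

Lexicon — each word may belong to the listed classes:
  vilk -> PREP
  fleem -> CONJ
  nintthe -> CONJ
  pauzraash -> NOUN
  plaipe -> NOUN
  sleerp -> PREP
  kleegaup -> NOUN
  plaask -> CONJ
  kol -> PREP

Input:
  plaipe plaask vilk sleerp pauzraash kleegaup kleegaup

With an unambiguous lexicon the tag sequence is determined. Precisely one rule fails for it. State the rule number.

Fixed tagging: NOUN CONJ PREP PREP NOUN NOUN NOUN.
Applying the rules: R1 ok, R2 ok, R3 ok, R4 fails, R5 ok.
Only rule 4 fails.

4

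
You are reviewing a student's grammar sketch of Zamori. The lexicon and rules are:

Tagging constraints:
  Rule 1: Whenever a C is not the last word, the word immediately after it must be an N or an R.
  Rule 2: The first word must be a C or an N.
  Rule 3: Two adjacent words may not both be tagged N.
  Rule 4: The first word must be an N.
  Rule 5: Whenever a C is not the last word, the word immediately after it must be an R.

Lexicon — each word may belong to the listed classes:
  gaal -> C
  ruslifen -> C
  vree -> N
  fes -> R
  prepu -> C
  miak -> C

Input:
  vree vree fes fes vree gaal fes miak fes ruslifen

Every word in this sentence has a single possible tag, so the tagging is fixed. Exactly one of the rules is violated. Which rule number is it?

3

Fixed tagging: N N R R N C R C R C.
Applying the rules: R1 ✓, R2 ✓, R3 ✗, R4 ✓, R5 ✓.
Only rule 3 fails.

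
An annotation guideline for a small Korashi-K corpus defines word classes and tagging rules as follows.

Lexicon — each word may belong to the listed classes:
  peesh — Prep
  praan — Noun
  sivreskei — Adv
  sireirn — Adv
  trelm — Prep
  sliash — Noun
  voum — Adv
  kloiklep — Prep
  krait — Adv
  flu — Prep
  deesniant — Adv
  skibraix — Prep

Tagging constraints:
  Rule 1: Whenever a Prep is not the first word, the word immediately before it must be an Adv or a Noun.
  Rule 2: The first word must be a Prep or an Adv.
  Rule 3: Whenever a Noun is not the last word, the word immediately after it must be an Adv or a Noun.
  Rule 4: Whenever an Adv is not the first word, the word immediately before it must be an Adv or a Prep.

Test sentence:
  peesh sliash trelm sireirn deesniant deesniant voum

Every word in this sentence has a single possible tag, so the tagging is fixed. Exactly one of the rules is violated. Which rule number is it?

3

Fixed tagging: Prep Noun Prep Adv Adv Adv Adv.
Checking each rule: R1 pass, R2 pass, R3 fail, R4 pass.
Only rule 3 fails.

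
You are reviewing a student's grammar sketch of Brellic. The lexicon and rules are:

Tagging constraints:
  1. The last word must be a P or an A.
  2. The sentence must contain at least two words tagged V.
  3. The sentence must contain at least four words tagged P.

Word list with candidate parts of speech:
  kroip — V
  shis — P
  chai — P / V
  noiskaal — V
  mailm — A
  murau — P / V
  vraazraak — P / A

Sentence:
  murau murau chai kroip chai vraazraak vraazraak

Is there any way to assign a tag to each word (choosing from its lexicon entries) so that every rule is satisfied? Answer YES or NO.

Candidates per position — 1:murau {P,V}; 2:murau {P,V}; 3:chai {P,V}; 4:kroip {V}; 5:chai {P,V}; 6:vraazraak {P,A}; 7:vraazraak {P,A}.
One satisfying assignment: P V P V V P P.
Check: rule 1 holds; rule 2 holds; rule 3 holds.

YES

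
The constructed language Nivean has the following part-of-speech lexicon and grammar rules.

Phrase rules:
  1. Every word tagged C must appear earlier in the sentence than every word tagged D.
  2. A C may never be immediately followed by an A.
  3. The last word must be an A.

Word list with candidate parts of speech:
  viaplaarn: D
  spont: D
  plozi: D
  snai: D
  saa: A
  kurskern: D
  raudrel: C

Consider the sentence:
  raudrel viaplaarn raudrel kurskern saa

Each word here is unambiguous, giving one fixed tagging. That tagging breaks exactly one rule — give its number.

1

Fixed tagging: C D C D A.
Rule check: R1 ✗, R2 ✓, R3 ✓.
Only rule 1 fails.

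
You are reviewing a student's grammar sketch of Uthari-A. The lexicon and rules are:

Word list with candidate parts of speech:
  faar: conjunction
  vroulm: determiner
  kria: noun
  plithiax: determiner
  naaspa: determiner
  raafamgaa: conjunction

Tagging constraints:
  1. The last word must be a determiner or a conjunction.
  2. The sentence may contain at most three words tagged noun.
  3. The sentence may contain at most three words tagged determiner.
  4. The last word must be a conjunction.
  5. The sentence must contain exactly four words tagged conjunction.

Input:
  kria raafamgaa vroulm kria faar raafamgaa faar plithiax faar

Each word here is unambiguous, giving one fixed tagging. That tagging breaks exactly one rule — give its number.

Fixed tagging: noun conjunction determiner noun conjunction conjunction conjunction determiner conjunction.
Checking each rule: R1 ok, R2 ok, R3 ok, R4 ok, R5 fails.
Only rule 5 fails.

5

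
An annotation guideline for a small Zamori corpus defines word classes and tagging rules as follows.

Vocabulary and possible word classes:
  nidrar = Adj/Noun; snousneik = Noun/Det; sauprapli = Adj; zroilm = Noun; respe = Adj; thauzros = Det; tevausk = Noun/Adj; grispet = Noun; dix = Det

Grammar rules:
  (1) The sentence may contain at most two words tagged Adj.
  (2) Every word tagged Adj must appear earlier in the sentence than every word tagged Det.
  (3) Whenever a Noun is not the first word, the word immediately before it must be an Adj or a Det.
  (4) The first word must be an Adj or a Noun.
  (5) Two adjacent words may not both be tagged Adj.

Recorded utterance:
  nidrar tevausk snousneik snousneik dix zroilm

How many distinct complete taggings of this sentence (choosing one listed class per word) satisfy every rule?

5

Candidates per position — 1:nidrar {Adj,Noun}; 2:tevausk {Noun,Adj}; 3:snousneik {Noun,Det}; 4:snousneik {Noun,Det}; 5:dix {Det}; 6:zroilm {Noun}.
There are 16 candidate sequences in total.
The sequences that satisfy every rule: Adj Noun Det Noun Det Noun; Adj Noun Det Det Det Noun; Noun Adj Noun Det Det Noun; Noun Adj Det Noun Det Noun; Noun Adj Det Det Det Noun.
Count = 5.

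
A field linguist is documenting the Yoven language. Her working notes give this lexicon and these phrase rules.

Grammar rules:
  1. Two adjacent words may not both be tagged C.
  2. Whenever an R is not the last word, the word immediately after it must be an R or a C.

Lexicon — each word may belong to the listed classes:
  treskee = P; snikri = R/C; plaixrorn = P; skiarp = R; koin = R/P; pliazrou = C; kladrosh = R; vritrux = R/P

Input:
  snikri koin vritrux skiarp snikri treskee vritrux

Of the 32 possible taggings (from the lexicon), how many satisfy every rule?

Candidates per position — 1:snikri {R,C}; 2:koin {R,P}; 3:vritrux {R,P}; 4:skiarp {R}; 5:snikri {R,C}; 6:treskee {P}; 7:vritrux {R,P}.
There are 32 candidate sequences in total.
Checking each against the rules leaves 8 sequences.
Count = 8.

8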